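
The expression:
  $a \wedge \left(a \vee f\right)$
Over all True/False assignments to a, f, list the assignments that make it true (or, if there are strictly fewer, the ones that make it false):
is true only for:
  a=True, f=False;
  a=True, f=True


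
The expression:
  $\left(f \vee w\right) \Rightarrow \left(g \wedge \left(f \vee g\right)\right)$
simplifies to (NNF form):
$g \vee \left(\neg f \wedge \neg w\right)$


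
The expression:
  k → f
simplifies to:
f ∨ ¬k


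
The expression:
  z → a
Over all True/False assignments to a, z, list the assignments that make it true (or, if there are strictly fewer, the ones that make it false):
is false only for:
  a=False, z=True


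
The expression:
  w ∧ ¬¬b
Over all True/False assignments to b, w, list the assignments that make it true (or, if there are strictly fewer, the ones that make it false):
is true only for:
  b=True, w=True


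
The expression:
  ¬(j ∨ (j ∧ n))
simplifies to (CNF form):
¬j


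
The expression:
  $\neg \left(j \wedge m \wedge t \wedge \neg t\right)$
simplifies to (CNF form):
$\text{True}$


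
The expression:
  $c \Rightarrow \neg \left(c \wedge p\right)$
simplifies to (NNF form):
$\neg c \vee \neg p$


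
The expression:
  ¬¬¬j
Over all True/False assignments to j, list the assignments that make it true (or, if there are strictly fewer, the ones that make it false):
is true only for:
  j=False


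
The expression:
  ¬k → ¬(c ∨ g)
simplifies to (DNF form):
k ∨ (¬c ∧ ¬g)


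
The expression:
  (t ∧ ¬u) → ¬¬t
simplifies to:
True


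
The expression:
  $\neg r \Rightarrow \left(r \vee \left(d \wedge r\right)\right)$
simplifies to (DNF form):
$r$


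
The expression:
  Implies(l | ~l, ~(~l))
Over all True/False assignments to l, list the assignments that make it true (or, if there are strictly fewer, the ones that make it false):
is true only for:
  l=True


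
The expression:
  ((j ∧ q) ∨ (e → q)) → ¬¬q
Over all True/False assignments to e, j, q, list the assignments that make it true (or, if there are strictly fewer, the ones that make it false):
is false only for:
  e=False, j=False, q=False;
  e=False, j=True, q=False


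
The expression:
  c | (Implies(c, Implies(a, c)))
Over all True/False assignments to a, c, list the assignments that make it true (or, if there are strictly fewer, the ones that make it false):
is always true.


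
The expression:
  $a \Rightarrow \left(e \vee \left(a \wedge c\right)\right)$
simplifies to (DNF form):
$c \vee e \vee \neg a$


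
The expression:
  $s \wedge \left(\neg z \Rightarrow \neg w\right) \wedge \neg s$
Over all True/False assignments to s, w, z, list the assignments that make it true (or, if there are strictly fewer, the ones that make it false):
is never true.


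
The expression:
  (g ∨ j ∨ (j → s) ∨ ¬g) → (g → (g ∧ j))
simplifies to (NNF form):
j ∨ ¬g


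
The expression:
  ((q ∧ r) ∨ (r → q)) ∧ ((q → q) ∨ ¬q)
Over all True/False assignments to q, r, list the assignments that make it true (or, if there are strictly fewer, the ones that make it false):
is false only for:
  q=False, r=True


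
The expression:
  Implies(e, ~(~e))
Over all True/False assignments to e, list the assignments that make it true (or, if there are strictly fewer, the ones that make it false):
is always true.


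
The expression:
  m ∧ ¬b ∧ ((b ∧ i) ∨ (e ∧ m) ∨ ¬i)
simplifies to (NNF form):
m ∧ ¬b ∧ (e ∨ ¬i)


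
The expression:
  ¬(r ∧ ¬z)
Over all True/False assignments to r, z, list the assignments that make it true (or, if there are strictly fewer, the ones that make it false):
is false only for:
  r=True, z=False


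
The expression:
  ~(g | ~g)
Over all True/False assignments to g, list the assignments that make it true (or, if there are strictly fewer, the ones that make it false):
is never true.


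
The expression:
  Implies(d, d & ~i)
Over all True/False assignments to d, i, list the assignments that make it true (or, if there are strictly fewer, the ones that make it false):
is false only for:
  d=True, i=True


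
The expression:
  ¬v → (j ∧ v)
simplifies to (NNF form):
v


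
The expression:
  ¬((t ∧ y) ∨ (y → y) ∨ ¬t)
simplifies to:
False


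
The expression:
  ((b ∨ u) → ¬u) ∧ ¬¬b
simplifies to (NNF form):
b ∧ ¬u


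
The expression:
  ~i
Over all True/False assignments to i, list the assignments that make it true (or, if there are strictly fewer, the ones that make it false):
is true only for:
  i=False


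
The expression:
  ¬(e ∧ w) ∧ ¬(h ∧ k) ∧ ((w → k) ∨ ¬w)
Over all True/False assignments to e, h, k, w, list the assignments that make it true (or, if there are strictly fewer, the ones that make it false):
is true only for:
  e=False, h=False, k=False, w=False;
  e=False, h=False, k=True, w=False;
  e=False, h=False, k=True, w=True;
  e=False, h=True, k=False, w=False;
  e=True, h=False, k=False, w=False;
  e=True, h=False, k=True, w=False;
  e=True, h=True, k=False, w=False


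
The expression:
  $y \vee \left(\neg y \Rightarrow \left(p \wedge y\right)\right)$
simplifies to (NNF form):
$y$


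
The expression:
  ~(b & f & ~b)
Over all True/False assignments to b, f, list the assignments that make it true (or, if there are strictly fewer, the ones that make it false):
is always true.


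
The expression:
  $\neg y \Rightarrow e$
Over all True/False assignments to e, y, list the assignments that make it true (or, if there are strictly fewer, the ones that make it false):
is false only for:
  e=False, y=False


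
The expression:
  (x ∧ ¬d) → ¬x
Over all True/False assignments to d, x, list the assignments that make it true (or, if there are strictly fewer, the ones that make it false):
is false only for:
  d=False, x=True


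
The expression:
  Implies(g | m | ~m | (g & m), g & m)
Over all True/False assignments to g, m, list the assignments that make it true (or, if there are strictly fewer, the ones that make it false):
is true only for:
  g=True, m=True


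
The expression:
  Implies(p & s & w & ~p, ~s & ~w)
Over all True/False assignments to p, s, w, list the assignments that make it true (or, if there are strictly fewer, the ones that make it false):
is always true.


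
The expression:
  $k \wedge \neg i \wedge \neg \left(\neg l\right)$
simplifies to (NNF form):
$k \wedge l \wedge \neg i$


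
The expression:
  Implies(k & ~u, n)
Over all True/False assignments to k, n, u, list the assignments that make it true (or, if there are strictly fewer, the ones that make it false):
is false only for:
  k=True, n=False, u=False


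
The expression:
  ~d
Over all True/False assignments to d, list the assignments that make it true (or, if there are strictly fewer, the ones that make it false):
is true only for:
  d=False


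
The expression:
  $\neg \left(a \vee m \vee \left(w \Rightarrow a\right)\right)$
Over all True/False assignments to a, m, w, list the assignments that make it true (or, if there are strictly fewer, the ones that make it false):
is true only for:
  a=False, m=False, w=True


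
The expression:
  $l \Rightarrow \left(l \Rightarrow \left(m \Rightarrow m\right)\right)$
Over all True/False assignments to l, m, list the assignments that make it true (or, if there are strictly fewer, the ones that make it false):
is always true.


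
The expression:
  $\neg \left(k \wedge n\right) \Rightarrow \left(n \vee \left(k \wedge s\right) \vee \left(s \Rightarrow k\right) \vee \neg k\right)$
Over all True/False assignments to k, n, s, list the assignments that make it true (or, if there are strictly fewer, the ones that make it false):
is always true.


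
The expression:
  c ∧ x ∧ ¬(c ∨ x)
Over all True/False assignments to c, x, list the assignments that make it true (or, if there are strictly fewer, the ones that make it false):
is never true.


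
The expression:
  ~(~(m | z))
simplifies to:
m | z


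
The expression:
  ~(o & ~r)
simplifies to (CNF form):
r | ~o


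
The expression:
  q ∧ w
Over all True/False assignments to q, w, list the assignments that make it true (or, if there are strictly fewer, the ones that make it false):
is true only for:
  q=True, w=True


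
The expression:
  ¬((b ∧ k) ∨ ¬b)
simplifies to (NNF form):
b ∧ ¬k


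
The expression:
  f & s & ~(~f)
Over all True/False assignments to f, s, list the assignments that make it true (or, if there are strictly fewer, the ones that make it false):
is true only for:
  f=True, s=True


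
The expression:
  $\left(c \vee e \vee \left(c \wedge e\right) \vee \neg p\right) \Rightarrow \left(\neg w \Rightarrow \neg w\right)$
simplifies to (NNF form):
$\text{True}$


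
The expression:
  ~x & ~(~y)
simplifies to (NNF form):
y & ~x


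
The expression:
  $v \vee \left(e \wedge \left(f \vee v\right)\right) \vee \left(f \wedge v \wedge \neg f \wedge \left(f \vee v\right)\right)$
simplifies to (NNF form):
$v \vee \left(e \wedge f\right)$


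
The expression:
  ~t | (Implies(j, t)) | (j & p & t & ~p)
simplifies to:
True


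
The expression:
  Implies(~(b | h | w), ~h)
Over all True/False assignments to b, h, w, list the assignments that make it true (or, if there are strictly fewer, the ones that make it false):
is always true.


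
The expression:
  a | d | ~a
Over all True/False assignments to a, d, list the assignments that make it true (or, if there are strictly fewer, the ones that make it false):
is always true.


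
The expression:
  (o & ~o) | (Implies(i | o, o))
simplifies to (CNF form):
o | ~i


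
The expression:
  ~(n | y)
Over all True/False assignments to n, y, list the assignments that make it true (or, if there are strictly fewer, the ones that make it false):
is true only for:
  n=False, y=False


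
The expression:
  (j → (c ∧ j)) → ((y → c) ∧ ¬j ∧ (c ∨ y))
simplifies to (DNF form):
(c ∧ ¬j) ∨ (j ∧ ¬c)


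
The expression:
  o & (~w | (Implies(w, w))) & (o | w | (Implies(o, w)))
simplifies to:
o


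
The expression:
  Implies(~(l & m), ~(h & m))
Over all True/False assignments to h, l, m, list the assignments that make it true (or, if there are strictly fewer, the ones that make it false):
is false only for:
  h=True, l=False, m=True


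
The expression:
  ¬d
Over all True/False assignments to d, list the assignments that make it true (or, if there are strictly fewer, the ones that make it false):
is true only for:
  d=False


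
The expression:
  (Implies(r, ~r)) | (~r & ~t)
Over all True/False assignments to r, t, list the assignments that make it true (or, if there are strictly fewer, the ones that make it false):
is true only for:
  r=False, t=False;
  r=False, t=True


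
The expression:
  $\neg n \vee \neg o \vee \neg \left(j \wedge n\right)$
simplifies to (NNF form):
$\neg j \vee \neg n \vee \neg o$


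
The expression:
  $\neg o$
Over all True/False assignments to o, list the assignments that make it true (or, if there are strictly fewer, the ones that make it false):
is true only for:
  o=False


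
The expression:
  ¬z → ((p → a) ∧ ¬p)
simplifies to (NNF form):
z ∨ ¬p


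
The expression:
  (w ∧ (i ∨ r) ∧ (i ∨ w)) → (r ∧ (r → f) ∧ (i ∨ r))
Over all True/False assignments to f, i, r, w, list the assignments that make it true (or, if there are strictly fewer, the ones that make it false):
is false only for:
  f=False, i=False, r=True, w=True;
  f=False, i=True, r=False, w=True;
  f=False, i=True, r=True, w=True;
  f=True, i=True, r=False, w=True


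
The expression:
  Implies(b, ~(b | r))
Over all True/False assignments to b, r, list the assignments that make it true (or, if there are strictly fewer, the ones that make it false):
is true only for:
  b=False, r=False;
  b=False, r=True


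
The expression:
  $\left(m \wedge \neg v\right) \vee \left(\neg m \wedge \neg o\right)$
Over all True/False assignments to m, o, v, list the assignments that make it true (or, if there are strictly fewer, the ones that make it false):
is true only for:
  m=False, o=False, v=False;
  m=False, o=False, v=True;
  m=True, o=False, v=False;
  m=True, o=True, v=False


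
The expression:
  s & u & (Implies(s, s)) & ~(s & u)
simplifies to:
False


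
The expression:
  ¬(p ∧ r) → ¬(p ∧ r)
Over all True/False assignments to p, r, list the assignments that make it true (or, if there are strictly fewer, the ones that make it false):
is always true.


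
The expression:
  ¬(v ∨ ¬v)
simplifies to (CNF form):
False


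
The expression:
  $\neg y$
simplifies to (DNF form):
$\neg y$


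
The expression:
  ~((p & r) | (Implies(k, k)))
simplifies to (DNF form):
False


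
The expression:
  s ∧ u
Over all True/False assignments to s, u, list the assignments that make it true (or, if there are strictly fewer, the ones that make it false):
is true only for:
  s=True, u=True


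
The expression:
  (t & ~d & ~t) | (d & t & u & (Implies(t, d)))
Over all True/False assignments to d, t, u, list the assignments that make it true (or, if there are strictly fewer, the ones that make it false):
is true only for:
  d=True, t=True, u=True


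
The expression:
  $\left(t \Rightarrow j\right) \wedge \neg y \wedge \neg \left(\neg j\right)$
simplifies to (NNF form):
$j \wedge \neg y$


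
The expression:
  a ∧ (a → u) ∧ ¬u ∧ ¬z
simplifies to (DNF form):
False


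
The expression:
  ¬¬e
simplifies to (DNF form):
e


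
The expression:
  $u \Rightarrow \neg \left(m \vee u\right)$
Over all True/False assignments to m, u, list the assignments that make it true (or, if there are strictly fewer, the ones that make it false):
is true only for:
  m=False, u=False;
  m=True, u=False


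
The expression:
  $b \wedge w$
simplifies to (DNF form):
$b \wedge w$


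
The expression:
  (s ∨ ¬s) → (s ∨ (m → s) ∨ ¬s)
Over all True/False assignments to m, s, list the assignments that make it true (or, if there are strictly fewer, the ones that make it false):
is always true.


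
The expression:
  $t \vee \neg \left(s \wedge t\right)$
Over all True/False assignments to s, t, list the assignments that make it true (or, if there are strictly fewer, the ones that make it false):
is always true.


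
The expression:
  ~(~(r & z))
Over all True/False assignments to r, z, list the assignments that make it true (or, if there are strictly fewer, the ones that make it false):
is true only for:
  r=True, z=True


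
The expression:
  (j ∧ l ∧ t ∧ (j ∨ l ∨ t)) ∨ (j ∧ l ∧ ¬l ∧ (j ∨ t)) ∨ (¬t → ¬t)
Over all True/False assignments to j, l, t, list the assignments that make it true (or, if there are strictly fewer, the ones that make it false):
is always true.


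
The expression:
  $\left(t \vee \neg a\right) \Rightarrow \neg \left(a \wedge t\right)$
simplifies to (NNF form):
$\neg a \vee \neg t$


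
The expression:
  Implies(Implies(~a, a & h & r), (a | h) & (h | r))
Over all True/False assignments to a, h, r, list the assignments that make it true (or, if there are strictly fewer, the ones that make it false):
is false only for:
  a=True, h=False, r=False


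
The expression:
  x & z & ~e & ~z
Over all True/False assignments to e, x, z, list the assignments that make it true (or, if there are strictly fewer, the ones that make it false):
is never true.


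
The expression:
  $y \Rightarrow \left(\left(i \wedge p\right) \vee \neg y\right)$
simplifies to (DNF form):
$\left(i \wedge p\right) \vee \neg y$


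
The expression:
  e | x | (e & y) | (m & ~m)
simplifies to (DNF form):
e | x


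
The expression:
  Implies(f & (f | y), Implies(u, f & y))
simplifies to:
y | ~f | ~u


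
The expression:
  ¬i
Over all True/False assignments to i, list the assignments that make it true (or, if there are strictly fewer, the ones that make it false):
is true only for:
  i=False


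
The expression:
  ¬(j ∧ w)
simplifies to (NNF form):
¬j ∨ ¬w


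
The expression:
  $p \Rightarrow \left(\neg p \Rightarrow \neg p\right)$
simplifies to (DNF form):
$\text{True}$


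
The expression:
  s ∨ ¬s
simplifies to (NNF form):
True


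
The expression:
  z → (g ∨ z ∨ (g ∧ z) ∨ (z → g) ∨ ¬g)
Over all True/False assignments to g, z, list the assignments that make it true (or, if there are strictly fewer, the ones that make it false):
is always true.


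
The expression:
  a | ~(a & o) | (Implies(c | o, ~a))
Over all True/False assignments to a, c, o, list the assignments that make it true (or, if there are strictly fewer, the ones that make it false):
is always true.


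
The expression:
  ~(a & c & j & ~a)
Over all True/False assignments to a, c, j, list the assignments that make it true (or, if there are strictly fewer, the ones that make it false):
is always true.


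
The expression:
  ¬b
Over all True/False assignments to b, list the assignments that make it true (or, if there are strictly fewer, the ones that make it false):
is true only for:
  b=False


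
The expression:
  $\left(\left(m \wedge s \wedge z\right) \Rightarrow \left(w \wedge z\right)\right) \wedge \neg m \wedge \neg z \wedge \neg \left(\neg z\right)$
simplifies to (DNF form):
$\text{False}$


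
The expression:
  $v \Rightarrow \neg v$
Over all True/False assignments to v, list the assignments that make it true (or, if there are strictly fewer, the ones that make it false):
is true only for:
  v=False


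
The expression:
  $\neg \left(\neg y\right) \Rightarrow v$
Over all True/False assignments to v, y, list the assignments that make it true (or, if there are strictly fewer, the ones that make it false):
is false only for:
  v=False, y=True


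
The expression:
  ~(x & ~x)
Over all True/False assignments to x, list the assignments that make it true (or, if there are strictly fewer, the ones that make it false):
is always true.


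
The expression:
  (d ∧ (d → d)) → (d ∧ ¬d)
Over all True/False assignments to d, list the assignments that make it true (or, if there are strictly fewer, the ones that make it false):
is true only for:
  d=False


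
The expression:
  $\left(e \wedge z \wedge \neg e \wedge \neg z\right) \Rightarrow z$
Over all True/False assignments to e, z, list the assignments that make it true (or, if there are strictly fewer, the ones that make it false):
is always true.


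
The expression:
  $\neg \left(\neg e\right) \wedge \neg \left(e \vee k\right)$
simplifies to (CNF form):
$\text{False}$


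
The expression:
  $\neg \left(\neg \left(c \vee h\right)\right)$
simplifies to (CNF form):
$c \vee h$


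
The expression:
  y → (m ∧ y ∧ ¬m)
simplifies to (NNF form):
¬y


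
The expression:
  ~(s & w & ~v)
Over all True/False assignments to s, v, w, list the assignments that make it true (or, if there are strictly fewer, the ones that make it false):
is false only for:
  s=True, v=False, w=True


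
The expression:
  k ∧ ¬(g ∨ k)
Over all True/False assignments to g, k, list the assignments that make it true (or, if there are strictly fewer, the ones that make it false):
is never true.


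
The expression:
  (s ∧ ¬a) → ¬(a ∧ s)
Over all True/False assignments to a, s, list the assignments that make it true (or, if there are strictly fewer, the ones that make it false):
is always true.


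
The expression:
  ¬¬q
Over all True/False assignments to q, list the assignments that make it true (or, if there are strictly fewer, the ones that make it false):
is true only for:
  q=True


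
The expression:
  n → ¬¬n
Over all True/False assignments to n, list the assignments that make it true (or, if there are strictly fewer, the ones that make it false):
is always true.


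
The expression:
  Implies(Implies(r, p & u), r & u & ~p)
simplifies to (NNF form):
r & (~p | ~u)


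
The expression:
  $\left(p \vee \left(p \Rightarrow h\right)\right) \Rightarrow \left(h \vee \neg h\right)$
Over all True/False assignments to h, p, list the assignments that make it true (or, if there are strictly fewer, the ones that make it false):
is always true.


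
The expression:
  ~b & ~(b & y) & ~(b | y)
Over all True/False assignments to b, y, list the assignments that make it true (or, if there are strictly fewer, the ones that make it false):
is true only for:
  b=False, y=False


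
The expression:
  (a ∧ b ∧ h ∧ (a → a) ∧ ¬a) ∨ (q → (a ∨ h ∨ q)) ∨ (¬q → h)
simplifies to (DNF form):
True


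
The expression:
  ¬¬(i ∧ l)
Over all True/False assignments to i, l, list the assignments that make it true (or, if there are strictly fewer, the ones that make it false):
is true only for:
  i=True, l=True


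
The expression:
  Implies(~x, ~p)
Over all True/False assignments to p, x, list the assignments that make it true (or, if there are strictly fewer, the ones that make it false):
is false only for:
  p=True, x=False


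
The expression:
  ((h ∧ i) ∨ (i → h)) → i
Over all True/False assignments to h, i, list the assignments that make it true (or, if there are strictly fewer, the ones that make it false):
is true only for:
  h=False, i=True;
  h=True, i=True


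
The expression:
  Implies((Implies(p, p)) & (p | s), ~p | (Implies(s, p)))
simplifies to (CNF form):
True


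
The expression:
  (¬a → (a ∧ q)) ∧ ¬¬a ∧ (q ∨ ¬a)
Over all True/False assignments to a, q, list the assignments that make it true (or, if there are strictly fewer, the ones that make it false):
is true only for:
  a=True, q=True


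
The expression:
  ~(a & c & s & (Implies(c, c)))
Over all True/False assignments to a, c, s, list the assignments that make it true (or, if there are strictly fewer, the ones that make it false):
is false only for:
  a=True, c=True, s=True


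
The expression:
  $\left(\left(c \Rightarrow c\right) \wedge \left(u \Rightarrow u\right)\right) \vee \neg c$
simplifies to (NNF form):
$\text{True}$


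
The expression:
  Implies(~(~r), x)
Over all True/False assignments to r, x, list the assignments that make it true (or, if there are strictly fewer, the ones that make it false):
is false only for:
  r=True, x=False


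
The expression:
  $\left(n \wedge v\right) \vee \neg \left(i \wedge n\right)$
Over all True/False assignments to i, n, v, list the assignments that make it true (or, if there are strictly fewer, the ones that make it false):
is false only for:
  i=True, n=True, v=False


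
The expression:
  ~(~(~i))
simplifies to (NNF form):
~i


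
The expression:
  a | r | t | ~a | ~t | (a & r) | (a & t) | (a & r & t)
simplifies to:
True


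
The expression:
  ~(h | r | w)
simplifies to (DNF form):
~h & ~r & ~w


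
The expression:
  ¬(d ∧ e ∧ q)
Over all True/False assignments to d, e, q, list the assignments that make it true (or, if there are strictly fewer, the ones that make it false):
is false only for:
  d=True, e=True, q=True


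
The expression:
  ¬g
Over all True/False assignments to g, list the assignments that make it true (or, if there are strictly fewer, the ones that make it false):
is true only for:
  g=False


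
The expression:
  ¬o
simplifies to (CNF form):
¬o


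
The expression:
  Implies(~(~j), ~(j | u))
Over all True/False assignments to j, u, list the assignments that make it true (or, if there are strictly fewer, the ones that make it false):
is true only for:
  j=False, u=False;
  j=False, u=True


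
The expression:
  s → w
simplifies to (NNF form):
w ∨ ¬s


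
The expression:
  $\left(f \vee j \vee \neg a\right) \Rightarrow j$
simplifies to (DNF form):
$j \vee \left(a \wedge \neg f\right)$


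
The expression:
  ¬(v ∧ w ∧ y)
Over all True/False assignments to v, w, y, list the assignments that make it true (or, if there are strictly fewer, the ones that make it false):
is false only for:
  v=True, w=True, y=True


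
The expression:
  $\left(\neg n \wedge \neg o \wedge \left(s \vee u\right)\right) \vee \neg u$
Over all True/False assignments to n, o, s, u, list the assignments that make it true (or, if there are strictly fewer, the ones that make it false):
is false only for:
  n=False, o=True, s=False, u=True;
  n=False, o=True, s=True, u=True;
  n=True, o=False, s=False, u=True;
  n=True, o=False, s=True, u=True;
  n=True, o=True, s=False, u=True;
  n=True, o=True, s=True, u=True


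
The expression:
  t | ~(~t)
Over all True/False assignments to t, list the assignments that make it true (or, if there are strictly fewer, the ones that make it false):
is true only for:
  t=True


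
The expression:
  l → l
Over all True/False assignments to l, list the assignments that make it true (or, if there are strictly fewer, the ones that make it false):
is always true.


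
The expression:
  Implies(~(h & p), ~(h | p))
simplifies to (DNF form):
(h & p) | (~h & ~p)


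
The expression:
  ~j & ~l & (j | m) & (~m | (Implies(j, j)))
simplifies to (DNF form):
m & ~j & ~l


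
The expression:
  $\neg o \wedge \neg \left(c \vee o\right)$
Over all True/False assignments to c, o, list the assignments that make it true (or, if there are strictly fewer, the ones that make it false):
is true only for:
  c=False, o=False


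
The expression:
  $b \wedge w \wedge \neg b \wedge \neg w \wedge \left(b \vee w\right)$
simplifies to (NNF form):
$\text{False}$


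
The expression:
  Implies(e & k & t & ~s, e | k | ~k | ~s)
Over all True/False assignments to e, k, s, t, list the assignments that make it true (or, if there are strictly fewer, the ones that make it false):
is always true.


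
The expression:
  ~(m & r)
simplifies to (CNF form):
~m | ~r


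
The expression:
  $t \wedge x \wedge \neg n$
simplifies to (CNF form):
$t \wedge x \wedge \neg n$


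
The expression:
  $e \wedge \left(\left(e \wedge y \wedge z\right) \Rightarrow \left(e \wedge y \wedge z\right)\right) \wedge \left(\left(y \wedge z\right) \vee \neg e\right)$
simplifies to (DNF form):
$e \wedge y \wedge z$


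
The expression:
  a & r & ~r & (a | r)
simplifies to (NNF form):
False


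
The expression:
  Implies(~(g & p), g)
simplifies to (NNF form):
g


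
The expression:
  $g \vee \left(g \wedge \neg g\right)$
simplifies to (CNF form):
$g$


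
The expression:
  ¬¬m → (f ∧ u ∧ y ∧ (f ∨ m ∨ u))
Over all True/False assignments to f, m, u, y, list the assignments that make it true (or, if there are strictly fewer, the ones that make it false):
is false only for:
  f=False, m=True, u=False, y=False;
  f=False, m=True, u=False, y=True;
  f=False, m=True, u=True, y=False;
  f=False, m=True, u=True, y=True;
  f=True, m=True, u=False, y=False;
  f=True, m=True, u=False, y=True;
  f=True, m=True, u=True, y=False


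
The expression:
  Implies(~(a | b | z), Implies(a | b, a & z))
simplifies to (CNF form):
True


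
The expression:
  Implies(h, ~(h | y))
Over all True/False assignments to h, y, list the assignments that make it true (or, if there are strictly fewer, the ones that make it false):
is true only for:
  h=False, y=False;
  h=False, y=True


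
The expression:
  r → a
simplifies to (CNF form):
a ∨ ¬r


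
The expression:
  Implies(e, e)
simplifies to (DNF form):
True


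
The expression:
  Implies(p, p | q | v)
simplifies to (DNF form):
True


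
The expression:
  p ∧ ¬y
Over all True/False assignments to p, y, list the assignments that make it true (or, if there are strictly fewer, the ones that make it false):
is true only for:
  p=True, y=False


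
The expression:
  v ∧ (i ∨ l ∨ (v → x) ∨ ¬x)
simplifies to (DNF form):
v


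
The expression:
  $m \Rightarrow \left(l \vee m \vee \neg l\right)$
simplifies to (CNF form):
$\text{True}$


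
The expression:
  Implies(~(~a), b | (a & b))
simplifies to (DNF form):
b | ~a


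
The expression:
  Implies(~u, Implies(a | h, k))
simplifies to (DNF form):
k | u | (~a & ~h)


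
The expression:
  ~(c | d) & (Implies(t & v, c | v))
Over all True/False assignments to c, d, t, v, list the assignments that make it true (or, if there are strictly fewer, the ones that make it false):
is true only for:
  c=False, d=False, t=False, v=False;
  c=False, d=False, t=False, v=True;
  c=False, d=False, t=True, v=False;
  c=False, d=False, t=True, v=True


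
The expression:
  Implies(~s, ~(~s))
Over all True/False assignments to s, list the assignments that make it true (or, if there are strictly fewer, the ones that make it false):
is true only for:
  s=True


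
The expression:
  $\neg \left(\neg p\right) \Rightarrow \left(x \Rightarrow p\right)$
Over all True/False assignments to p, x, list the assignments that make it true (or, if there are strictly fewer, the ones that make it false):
is always true.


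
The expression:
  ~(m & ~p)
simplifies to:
p | ~m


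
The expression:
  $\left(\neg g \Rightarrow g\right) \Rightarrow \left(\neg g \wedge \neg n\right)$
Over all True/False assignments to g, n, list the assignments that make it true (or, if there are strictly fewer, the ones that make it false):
is true only for:
  g=False, n=False;
  g=False, n=True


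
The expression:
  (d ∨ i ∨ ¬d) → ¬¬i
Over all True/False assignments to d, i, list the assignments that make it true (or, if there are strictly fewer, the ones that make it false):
is true only for:
  d=False, i=True;
  d=True, i=True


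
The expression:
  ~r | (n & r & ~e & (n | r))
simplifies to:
~r | (n & ~e)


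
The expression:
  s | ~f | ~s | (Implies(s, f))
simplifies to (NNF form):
True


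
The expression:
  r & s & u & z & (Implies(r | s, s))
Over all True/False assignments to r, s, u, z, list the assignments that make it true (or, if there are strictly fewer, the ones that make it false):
is true only for:
  r=True, s=True, u=True, z=True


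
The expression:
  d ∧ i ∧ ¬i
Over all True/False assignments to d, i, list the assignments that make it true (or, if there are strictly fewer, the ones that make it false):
is never true.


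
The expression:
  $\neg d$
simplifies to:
$\neg d$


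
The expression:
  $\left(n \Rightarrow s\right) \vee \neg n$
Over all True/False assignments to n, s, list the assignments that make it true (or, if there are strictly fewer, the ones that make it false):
is false only for:
  n=True, s=False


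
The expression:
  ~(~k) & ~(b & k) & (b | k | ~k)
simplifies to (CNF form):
k & ~b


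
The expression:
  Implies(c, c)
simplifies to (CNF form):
True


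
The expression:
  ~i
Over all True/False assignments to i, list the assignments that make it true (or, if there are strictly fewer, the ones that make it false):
is true only for:
  i=False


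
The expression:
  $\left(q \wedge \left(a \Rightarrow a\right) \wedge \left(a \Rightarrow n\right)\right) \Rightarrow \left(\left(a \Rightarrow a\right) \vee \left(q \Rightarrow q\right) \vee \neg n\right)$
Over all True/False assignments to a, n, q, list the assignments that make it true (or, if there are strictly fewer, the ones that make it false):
is always true.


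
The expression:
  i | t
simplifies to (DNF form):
i | t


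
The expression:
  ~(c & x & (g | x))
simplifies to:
~c | ~x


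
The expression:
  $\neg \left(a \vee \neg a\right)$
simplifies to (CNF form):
$\text{False}$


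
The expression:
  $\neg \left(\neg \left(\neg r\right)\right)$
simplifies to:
$\neg r$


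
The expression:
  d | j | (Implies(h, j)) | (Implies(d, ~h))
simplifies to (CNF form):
True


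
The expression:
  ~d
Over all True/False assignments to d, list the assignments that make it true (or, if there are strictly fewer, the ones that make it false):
is true only for:
  d=False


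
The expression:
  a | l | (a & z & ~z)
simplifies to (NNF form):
a | l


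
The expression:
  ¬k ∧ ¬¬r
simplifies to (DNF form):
r ∧ ¬k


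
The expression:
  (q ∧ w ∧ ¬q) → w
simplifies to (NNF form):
True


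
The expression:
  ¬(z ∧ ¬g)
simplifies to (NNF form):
g ∨ ¬z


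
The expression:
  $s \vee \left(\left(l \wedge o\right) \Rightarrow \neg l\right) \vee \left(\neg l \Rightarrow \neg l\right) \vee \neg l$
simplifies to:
$\text{True}$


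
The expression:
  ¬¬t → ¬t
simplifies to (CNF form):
¬t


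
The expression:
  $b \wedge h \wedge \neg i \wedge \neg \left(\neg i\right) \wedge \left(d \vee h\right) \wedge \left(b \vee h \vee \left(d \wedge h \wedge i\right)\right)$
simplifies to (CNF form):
$\text{False}$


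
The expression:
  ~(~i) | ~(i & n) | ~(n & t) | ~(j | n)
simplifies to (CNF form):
True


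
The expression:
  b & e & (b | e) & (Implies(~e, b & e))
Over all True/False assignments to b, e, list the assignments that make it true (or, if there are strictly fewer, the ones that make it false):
is true only for:
  b=True, e=True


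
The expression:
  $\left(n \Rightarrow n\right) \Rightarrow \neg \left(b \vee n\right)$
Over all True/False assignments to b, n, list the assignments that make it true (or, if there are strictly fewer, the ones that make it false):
is true only for:
  b=False, n=False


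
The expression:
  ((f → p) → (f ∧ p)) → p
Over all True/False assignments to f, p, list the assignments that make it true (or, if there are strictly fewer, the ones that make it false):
is false only for:
  f=True, p=False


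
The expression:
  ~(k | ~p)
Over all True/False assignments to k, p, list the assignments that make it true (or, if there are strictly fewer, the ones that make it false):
is true only for:
  k=False, p=True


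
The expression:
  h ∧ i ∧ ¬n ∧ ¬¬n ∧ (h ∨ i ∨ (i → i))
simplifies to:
False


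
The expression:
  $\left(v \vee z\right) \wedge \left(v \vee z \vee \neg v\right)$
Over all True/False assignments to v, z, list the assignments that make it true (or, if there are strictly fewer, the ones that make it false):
is false only for:
  v=False, z=False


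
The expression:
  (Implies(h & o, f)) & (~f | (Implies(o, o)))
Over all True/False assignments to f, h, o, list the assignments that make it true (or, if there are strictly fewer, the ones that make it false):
is false only for:
  f=False, h=True, o=True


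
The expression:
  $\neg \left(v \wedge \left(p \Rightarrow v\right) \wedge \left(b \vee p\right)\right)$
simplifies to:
$\left(\neg b \wedge \neg p\right) \vee \neg v$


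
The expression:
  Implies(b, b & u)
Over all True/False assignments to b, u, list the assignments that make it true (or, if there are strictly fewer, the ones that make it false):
is false only for:
  b=True, u=False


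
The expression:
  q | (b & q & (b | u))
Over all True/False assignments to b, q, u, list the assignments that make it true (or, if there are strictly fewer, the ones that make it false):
is true only for:
  b=False, q=True, u=False;
  b=False, q=True, u=True;
  b=True, q=True, u=False;
  b=True, q=True, u=True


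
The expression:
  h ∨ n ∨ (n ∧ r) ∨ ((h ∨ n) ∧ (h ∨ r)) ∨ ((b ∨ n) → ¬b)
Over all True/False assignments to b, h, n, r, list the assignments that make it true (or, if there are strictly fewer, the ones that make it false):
is false only for:
  b=True, h=False, n=False, r=False;
  b=True, h=False, n=False, r=True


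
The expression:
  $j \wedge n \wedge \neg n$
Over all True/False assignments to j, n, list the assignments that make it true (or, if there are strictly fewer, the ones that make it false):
is never true.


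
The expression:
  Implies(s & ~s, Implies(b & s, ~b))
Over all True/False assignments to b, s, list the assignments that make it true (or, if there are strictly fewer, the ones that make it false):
is always true.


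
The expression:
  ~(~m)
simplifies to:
m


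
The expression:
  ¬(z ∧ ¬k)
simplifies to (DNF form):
k ∨ ¬z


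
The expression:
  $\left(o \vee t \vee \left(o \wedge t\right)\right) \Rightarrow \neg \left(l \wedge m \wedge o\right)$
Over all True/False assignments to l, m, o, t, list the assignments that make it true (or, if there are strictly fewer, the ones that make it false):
is false only for:
  l=True, m=True, o=True, t=False;
  l=True, m=True, o=True, t=True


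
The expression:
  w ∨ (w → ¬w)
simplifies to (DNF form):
True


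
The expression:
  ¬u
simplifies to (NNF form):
¬u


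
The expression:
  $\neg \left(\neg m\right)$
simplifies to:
$m$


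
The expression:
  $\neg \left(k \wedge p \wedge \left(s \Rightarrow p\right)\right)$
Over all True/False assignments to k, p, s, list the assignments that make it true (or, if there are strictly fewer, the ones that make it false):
is false only for:
  k=True, p=True, s=False;
  k=True, p=True, s=True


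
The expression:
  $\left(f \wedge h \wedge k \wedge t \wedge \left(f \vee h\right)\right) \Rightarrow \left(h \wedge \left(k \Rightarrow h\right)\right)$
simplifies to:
$\text{True}$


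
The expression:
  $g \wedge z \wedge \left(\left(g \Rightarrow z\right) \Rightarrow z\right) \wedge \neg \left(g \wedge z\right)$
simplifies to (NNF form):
$\text{False}$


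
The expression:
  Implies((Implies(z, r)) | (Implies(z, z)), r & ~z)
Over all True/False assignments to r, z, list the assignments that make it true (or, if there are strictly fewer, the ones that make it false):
is true only for:
  r=True, z=False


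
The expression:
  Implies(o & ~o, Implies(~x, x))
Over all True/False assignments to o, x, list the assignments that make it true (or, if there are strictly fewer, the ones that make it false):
is always true.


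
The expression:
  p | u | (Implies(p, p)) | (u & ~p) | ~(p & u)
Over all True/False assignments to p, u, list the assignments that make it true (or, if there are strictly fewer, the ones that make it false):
is always true.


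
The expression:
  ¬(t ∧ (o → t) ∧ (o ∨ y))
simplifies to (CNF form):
(¬o ∨ ¬t) ∧ (¬t ∨ ¬y)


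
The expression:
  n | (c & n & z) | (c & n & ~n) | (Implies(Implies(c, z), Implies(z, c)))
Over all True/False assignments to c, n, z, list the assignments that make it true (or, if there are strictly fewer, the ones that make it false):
is false only for:
  c=False, n=False, z=True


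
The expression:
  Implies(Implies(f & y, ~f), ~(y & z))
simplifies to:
f | ~y | ~z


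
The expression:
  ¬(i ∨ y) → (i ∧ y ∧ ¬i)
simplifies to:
i ∨ y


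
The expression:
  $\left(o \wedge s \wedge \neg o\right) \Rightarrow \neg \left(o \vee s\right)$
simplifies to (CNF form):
$\text{True}$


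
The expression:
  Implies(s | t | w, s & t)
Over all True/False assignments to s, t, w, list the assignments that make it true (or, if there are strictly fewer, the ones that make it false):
is true only for:
  s=False, t=False, w=False;
  s=True, t=True, w=False;
  s=True, t=True, w=True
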